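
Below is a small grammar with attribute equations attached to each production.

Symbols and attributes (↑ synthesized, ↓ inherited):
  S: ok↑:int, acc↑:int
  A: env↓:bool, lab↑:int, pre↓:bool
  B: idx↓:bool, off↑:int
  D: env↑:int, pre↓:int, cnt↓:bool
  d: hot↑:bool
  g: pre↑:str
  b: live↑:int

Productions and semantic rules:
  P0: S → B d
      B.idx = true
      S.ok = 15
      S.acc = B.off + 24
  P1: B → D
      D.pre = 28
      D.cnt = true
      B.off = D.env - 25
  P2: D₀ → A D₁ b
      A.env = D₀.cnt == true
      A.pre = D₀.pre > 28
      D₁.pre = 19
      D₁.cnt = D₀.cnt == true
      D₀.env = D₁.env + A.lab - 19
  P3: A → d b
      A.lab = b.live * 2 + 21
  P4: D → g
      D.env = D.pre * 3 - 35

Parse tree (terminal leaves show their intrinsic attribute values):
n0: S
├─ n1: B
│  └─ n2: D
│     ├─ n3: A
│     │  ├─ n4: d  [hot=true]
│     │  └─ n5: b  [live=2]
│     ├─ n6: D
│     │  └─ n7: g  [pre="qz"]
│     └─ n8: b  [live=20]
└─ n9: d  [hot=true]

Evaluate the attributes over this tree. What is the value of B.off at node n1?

3

1. n1.idx = true  [true]
2. n2.pre = 28  [28]
3. n2.cnt = true  [true]
4. n3.env = true  [D₀.cnt == true]
5. n3.pre = false  [D₀.pre > 28]
6. n4.hot = true  [terminal]
7. n5.live = 2  [terminal]
8. n3.lab = 25  [b.live * 2 + 21]
9. n6.pre = 19  [19]
10. n6.cnt = true  [D₀.cnt == true]
11. n7.pre = "qz"  [terminal]
12. n6.env = 22  [D.pre * 3 - 35]
13. n8.live = 20  [terminal]
14. n2.env = 28  [D₁.env + A.lab - 19]
15. n1.off = 3  [D.env - 25]
16. n9.hot = true  [terminal]
17. n0.ok = 15  [15]
18. n0.acc = 27  [B.off + 24]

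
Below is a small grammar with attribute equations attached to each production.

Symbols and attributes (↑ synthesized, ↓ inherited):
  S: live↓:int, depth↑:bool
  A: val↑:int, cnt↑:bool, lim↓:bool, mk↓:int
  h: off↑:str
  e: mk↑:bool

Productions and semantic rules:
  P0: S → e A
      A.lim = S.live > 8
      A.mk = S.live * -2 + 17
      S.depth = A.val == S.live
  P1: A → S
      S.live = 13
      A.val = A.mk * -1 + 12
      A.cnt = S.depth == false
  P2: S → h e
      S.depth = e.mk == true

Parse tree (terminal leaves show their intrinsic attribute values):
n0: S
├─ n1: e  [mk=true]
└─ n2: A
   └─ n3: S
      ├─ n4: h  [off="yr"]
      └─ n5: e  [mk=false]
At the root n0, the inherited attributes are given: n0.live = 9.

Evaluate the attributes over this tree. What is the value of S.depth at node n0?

false

1. n0.live = 9  [given at root]
2. n1.mk = true  [terminal]
3. n2.lim = true  [S.live > 8]
4. n2.mk = -1  [S.live * -2 + 17]
5. n3.live = 13  [13]
6. n4.off = "yr"  [terminal]
7. n5.mk = false  [terminal]
8. n3.depth = false  [e.mk == true]
9. n2.val = 13  [A.mk * -1 + 12]
10. n2.cnt = true  [S.depth == false]
11. n0.depth = false  [A.val == S.live]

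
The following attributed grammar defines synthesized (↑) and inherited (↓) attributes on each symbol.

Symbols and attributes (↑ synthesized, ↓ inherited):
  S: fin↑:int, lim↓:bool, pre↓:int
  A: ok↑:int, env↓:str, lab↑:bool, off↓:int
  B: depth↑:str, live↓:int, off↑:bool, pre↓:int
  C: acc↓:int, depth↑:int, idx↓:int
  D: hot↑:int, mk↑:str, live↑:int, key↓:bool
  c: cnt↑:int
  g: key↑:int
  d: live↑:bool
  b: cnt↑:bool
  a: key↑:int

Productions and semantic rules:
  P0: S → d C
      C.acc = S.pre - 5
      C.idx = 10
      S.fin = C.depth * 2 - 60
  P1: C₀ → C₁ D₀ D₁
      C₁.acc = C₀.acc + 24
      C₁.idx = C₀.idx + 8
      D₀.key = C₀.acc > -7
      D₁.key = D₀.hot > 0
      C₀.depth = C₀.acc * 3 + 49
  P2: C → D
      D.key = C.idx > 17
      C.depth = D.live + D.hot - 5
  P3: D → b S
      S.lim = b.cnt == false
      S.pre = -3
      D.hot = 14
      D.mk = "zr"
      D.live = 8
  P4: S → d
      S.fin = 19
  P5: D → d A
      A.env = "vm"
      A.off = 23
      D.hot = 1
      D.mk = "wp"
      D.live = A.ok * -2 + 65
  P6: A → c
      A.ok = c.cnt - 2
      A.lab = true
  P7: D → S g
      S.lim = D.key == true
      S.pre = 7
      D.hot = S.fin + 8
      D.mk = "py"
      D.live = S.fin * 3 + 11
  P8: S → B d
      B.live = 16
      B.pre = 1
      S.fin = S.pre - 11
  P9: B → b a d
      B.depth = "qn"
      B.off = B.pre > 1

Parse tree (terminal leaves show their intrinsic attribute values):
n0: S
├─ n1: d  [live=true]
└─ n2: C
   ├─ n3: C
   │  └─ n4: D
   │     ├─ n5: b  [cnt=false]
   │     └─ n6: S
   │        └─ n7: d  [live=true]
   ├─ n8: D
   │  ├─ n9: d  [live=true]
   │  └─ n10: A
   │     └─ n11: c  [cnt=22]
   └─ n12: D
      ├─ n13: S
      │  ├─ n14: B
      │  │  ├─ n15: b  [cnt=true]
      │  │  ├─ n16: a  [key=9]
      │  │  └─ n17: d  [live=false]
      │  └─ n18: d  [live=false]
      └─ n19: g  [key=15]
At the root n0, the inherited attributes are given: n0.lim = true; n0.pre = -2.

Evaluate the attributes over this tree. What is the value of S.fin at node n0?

-4

1. n0.lim = true  [given at root]
2. n0.pre = -2  [given at root]
3. n1.live = true  [terminal]
4. n2.acc = -7  [S.pre - 5]
5. n2.idx = 10  [10]
6. n3.acc = 17  [C₀.acc + 24]
7. n3.idx = 18  [C₀.idx + 8]
8. n4.key = true  [C.idx > 17]
9. n5.cnt = false  [terminal]
10. n6.lim = true  [b.cnt == false]
11. n6.pre = -3  [-3]
12. n7.live = true  [terminal]
13. n6.fin = 19  [19]
14. n4.hot = 14  [14]
15. n4.mk = "zr"  ["zr"]
16. n4.live = 8  [8]
17. n3.depth = 17  [D.live + D.hot - 5]
18. n8.key = false  [C₀.acc > -7]
19. n9.live = true  [terminal]
20. n10.env = "vm"  ["vm"]
21. n10.off = 23  [23]
22. n11.cnt = 22  [terminal]
23. n10.ok = 20  [c.cnt - 2]
24. n10.lab = true  [true]
25. n8.hot = 1  [1]
26. n8.mk = "wp"  ["wp"]
27. n8.live = 25  [A.ok * -2 + 65]
28. n12.key = true  [D₀.hot > 0]
29. n13.lim = true  [D.key == true]
30. n13.pre = 7  [7]
31. n14.live = 16  [16]
32. n14.pre = 1  [1]
33. n15.cnt = true  [terminal]
34. n16.key = 9  [terminal]
35. n17.live = false  [terminal]
36. n14.depth = "qn"  ["qn"]
37. n14.off = false  [B.pre > 1]
38. n18.live = false  [terminal]
39. n13.fin = -4  [S.pre - 11]
40. n19.key = 15  [terminal]
41. n12.hot = 4  [S.fin + 8]
42. n12.mk = "py"  ["py"]
43. n12.live = -1  [S.fin * 3 + 11]
44. n2.depth = 28  [C₀.acc * 3 + 49]
45. n0.fin = -4  [C.depth * 2 - 60]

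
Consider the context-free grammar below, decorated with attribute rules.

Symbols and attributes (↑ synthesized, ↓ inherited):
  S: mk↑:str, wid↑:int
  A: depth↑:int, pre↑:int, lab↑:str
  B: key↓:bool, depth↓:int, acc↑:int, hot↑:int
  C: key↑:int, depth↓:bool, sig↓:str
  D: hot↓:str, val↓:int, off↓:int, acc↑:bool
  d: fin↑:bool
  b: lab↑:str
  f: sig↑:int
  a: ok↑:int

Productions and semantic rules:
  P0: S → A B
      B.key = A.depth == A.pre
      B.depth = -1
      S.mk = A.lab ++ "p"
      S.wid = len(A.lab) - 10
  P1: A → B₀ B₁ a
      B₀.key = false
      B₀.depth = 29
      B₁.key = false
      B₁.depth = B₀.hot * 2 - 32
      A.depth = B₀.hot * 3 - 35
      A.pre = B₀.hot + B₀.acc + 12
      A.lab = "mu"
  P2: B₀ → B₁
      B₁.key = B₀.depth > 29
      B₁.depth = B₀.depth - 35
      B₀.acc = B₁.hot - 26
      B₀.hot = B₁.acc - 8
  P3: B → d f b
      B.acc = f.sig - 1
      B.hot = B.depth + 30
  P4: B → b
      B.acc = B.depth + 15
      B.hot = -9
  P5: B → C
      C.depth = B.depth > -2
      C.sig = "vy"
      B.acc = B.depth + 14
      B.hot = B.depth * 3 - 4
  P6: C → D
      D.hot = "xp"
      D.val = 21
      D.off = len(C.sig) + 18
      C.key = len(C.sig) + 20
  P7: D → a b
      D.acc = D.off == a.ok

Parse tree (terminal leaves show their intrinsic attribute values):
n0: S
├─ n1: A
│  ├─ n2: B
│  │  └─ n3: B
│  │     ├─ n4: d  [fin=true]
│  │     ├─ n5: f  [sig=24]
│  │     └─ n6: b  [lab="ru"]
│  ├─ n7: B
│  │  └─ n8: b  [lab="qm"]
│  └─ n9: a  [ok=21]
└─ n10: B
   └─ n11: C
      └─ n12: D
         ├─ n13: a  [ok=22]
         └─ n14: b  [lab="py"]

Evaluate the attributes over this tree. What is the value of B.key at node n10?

false

1. n2.key = false  [false]
2. n2.depth = 29  [29]
3. n3.key = false  [B₀.depth > 29]
4. n3.depth = -6  [B₀.depth - 35]
5. n4.fin = true  [terminal]
6. n5.sig = 24  [terminal]
7. n6.lab = "ru"  [terminal]
8. n3.acc = 23  [f.sig - 1]
9. n3.hot = 24  [B.depth + 30]
10. n2.acc = -2  [B₁.hot - 26]
11. n2.hot = 15  [B₁.acc - 8]
12. n7.key = false  [false]
13. n7.depth = -2  [B₀.hot * 2 - 32]
14. n8.lab = "qm"  [terminal]
15. n7.acc = 13  [B.depth + 15]
16. n7.hot = -9  [-9]
17. n9.ok = 21  [terminal]
18. n1.depth = 10  [B₀.hot * 3 - 35]
19. n1.pre = 25  [B₀.hot + B₀.acc + 12]
20. n1.lab = "mu"  ["mu"]
21. n10.key = false  [A.depth == A.pre]
22. n10.depth = -1  [-1]
23. n11.depth = true  [B.depth > -2]
24. n11.sig = "vy"  ["vy"]
25. n12.hot = "xp"  ["xp"]
26. n12.val = 21  [21]
27. n12.off = 20  [len(C.sig) + 18]
28. n13.ok = 22  [terminal]
29. n14.lab = "py"  [terminal]
30. n12.acc = false  [D.off == a.ok]
31. n11.key = 22  [len(C.sig) + 20]
32. n10.acc = 13  [B.depth + 14]
33. n10.hot = -7  [B.depth * 3 - 4]
34. n0.mk = "mup"  [A.lab ++ "p"]
35. n0.wid = -8  [len(A.lab) - 10]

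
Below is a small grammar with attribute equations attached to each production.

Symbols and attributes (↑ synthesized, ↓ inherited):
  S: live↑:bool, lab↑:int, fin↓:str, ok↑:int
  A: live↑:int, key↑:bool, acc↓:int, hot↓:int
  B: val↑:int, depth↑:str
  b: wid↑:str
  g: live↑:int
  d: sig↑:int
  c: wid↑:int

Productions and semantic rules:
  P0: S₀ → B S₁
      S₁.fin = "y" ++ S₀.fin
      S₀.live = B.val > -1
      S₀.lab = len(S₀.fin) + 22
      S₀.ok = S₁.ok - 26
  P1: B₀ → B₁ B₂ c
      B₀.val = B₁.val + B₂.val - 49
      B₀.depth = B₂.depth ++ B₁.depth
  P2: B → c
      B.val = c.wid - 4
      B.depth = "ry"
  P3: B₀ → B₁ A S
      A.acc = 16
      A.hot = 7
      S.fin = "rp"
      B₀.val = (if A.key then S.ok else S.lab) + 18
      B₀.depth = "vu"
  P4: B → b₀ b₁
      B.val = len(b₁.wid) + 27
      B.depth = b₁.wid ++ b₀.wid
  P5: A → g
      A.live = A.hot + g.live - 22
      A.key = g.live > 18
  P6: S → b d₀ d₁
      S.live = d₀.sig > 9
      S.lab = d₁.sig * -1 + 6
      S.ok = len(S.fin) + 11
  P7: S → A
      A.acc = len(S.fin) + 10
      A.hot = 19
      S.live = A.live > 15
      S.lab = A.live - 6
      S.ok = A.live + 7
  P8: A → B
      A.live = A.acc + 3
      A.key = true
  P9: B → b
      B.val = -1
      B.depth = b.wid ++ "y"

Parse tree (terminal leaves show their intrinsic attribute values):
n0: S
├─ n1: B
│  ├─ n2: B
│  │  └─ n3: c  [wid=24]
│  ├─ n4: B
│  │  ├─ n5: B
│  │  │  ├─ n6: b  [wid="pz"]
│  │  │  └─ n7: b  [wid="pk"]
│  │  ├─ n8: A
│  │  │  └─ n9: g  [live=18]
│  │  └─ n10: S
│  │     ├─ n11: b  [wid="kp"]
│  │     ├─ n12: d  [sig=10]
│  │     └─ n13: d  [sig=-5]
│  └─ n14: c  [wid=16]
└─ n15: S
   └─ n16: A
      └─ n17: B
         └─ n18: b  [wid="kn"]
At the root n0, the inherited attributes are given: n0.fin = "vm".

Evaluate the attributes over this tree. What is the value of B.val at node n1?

0

1. n0.fin = "vm"  [given at root]
2. n3.wid = 24  [terminal]
3. n2.val = 20  [c.wid - 4]
4. n2.depth = "ry"  ["ry"]
5. n6.wid = "pz"  [terminal]
6. n7.wid = "pk"  [terminal]
7. n5.val = 29  [len(b₁.wid) + 27]
8. n5.depth = "pkpz"  [b₁.wid ++ b₀.wid]
9. n8.acc = 16  [16]
10. n8.hot = 7  [7]
11. n9.live = 18  [terminal]
12. n8.live = 3  [A.hot + g.live - 22]
13. n8.key = false  [g.live > 18]
14. n10.fin = "rp"  ["rp"]
15. n11.wid = "kp"  [terminal]
16. n12.sig = 10  [terminal]
17. n13.sig = -5  [terminal]
18. n10.live = true  [d₀.sig > 9]
19. n10.lab = 11  [d₁.sig * -1 + 6]
20. n10.ok = 13  [len(S.fin) + 11]
21. n4.val = 29  [(if A.key then S.ok else S.lab) + 18]
22. n4.depth = "vu"  ["vu"]
23. n14.wid = 16  [terminal]
24. n1.val = 0  [B₁.val + B₂.val - 49]
25. n1.depth = "vury"  [B₂.depth ++ B₁.depth]
26. n15.fin = "yvm"  ["y" ++ S₀.fin]
27. n16.acc = 13  [len(S.fin) + 10]
28. n16.hot = 19  [19]
29. n18.wid = "kn"  [terminal]
30. n17.val = -1  [-1]
31. n17.depth = "kny"  [b.wid ++ "y"]
32. n16.live = 16  [A.acc + 3]
33. n16.key = true  [true]
34. n15.live = true  [A.live > 15]
35. n15.lab = 10  [A.live - 6]
36. n15.ok = 23  [A.live + 7]
37. n0.live = true  [B.val > -1]
38. n0.lab = 24  [len(S₀.fin) + 22]
39. n0.ok = -3  [S₁.ok - 26]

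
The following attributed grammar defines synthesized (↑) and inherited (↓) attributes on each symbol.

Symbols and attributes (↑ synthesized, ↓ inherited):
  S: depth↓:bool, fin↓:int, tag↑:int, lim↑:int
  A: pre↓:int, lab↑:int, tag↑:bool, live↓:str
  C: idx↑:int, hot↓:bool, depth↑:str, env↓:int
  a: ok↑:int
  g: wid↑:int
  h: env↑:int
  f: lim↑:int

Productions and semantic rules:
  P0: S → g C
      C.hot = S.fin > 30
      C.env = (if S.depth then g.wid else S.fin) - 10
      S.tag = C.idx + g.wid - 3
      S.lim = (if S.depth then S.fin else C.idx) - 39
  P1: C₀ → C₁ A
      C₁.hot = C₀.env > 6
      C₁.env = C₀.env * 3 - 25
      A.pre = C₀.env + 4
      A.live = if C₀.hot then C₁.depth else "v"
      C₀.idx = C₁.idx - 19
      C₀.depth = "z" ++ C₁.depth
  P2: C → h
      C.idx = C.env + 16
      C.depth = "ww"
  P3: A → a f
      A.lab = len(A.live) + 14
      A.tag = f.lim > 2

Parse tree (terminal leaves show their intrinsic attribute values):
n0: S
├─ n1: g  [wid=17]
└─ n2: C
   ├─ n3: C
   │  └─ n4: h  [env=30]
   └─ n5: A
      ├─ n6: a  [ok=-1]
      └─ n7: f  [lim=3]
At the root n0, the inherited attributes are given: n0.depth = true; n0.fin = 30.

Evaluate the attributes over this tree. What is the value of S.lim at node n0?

-9

1. n0.depth = true  [given at root]
2. n0.fin = 30  [given at root]
3. n1.wid = 17  [terminal]
4. n2.hot = false  [S.fin > 30]
5. n2.env = 7  [(if S.depth then g.wid else S.fin) - 10]
6. n3.hot = true  [C₀.env > 6]
7. n3.env = -4  [C₀.env * 3 - 25]
8. n4.env = 30  [terminal]
9. n3.idx = 12  [C.env + 16]
10. n3.depth = "ww"  ["ww"]
11. n5.pre = 11  [C₀.env + 4]
12. n5.live = "v"  [if C₀.hot then C₁.depth else "v"]
13. n6.ok = -1  [terminal]
14. n7.lim = 3  [terminal]
15. n5.lab = 15  [len(A.live) + 14]
16. n5.tag = true  [f.lim > 2]
17. n2.idx = -7  [C₁.idx - 19]
18. n2.depth = "zww"  ["z" ++ C₁.depth]
19. n0.tag = 7  [C.idx + g.wid - 3]
20. n0.lim = -9  [(if S.depth then S.fin else C.idx) - 39]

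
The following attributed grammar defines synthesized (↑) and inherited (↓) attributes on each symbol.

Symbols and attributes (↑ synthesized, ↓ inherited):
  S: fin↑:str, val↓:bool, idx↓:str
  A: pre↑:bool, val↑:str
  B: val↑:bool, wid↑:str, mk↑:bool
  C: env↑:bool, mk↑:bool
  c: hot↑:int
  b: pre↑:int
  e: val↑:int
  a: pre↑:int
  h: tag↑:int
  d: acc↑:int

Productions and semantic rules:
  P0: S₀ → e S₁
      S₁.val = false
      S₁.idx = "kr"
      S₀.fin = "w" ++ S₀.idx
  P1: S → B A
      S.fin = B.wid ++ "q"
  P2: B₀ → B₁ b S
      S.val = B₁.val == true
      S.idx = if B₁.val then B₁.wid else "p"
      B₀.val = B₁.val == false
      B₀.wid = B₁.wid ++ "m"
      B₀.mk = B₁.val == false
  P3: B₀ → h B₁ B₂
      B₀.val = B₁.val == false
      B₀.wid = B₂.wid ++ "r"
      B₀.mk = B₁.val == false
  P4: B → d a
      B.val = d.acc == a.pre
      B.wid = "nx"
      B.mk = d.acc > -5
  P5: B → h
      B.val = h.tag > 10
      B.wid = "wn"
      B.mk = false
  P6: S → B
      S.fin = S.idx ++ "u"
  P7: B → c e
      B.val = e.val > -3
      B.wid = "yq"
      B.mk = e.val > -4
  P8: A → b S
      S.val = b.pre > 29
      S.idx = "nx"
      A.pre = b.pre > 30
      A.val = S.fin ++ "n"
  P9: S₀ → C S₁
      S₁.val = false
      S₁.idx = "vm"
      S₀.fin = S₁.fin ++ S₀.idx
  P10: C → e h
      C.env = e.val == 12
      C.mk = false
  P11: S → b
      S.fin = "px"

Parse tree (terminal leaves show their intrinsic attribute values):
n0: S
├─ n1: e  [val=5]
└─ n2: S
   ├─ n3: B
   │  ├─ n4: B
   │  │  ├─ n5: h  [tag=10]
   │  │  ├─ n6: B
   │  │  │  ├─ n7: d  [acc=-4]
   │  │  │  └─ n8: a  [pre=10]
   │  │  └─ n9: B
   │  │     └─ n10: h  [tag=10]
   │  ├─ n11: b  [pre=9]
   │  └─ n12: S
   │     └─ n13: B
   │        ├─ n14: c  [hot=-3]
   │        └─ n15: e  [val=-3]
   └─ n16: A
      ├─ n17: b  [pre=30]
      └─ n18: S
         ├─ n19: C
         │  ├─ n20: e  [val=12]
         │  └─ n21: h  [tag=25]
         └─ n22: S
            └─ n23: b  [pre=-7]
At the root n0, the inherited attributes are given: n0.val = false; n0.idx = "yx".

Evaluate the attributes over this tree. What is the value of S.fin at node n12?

1. n0.val = false  [given at root]
2. n0.idx = "yx"  [given at root]
3. n1.val = 5  [terminal]
4. n2.val = false  [false]
5. n2.idx = "kr"  ["kr"]
6. n5.tag = 10  [terminal]
7. n7.acc = -4  [terminal]
8. n8.pre = 10  [terminal]
9. n6.val = false  [d.acc == a.pre]
10. n6.wid = "nx"  ["nx"]
11. n6.mk = true  [d.acc > -5]
12. n10.tag = 10  [terminal]
13. n9.val = false  [h.tag > 10]
14. n9.wid = "wn"  ["wn"]
15. n9.mk = false  [false]
16. n4.val = true  [B₁.val == false]
17. n4.wid = "wnr"  [B₂.wid ++ "r"]
18. n4.mk = true  [B₁.val == false]
19. n11.pre = 9  [terminal]
20. n12.val = true  [B₁.val == true]
21. n12.idx = "wnr"  [if B₁.val then B₁.wid else "p"]
22. n14.hot = -3  [terminal]
23. n15.val = -3  [terminal]
24. n13.val = false  [e.val > -3]
25. n13.wid = "yq"  ["yq"]
26. n13.mk = true  [e.val > -4]
27. n12.fin = "wnru"  [S.idx ++ "u"]
28. n3.val = false  [B₁.val == false]
29. n3.wid = "wnrm"  [B₁.wid ++ "m"]
30. n3.mk = false  [B₁.val == false]
31. n17.pre = 30  [terminal]
32. n18.val = true  [b.pre > 29]
33. n18.idx = "nx"  ["nx"]
34. n20.val = 12  [terminal]
35. n21.tag = 25  [terminal]
36. n19.env = true  [e.val == 12]
37. n19.mk = false  [false]
38. n22.val = false  [false]
39. n22.idx = "vm"  ["vm"]
40. n23.pre = -7  [terminal]
41. n22.fin = "px"  ["px"]
42. n18.fin = "pxnx"  [S₁.fin ++ S₀.idx]
43. n16.pre = false  [b.pre > 30]
44. n16.val = "pxnxn"  [S.fin ++ "n"]
45. n2.fin = "wnrmq"  [B.wid ++ "q"]
46. n0.fin = "wyx"  ["w" ++ S₀.idx]

"wnru"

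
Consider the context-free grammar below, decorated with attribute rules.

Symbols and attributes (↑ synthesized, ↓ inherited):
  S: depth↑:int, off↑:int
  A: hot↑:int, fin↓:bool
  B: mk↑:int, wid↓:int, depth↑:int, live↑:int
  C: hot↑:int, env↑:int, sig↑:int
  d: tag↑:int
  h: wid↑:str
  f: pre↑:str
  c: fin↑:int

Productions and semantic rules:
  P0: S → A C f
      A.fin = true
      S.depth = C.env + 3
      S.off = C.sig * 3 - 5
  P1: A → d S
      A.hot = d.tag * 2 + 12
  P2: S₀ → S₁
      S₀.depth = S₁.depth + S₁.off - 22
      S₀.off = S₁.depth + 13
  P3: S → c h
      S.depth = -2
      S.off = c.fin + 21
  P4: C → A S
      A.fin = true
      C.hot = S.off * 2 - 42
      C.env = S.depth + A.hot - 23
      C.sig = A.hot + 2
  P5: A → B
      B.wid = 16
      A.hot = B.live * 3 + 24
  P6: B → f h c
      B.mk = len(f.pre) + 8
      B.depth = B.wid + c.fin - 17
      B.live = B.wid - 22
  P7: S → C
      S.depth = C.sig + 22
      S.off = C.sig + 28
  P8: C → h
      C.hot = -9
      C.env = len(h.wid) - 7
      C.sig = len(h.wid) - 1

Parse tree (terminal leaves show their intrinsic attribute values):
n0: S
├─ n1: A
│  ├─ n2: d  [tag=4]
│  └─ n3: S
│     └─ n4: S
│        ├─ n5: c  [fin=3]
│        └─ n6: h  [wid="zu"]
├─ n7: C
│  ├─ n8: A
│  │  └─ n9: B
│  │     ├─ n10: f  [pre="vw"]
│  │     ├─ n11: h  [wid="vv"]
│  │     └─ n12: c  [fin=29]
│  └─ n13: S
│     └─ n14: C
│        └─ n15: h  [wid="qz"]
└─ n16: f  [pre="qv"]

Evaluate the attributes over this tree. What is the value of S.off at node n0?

1. n1.fin = true  [true]
2. n2.tag = 4  [terminal]
3. n5.fin = 3  [terminal]
4. n6.wid = "zu"  [terminal]
5. n4.depth = -2  [-2]
6. n4.off = 24  [c.fin + 21]
7. n3.depth = 0  [S₁.depth + S₁.off - 22]
8. n3.off = 11  [S₁.depth + 13]
9. n1.hot = 20  [d.tag * 2 + 12]
10. n8.fin = true  [true]
11. n9.wid = 16  [16]
12. n10.pre = "vw"  [terminal]
13. n11.wid = "vv"  [terminal]
14. n12.fin = 29  [terminal]
15. n9.mk = 10  [len(f.pre) + 8]
16. n9.depth = 28  [B.wid + c.fin - 17]
17. n9.live = -6  [B.wid - 22]
18. n8.hot = 6  [B.live * 3 + 24]
19. n15.wid = "qz"  [terminal]
20. n14.hot = -9  [-9]
21. n14.env = -5  [len(h.wid) - 7]
22. n14.sig = 1  [len(h.wid) - 1]
23. n13.depth = 23  [C.sig + 22]
24. n13.off = 29  [C.sig + 28]
25. n7.hot = 16  [S.off * 2 - 42]
26. n7.env = 6  [S.depth + A.hot - 23]
27. n7.sig = 8  [A.hot + 2]
28. n16.pre = "qv"  [terminal]
29. n0.depth = 9  [C.env + 3]
30. n0.off = 19  [C.sig * 3 - 5]

19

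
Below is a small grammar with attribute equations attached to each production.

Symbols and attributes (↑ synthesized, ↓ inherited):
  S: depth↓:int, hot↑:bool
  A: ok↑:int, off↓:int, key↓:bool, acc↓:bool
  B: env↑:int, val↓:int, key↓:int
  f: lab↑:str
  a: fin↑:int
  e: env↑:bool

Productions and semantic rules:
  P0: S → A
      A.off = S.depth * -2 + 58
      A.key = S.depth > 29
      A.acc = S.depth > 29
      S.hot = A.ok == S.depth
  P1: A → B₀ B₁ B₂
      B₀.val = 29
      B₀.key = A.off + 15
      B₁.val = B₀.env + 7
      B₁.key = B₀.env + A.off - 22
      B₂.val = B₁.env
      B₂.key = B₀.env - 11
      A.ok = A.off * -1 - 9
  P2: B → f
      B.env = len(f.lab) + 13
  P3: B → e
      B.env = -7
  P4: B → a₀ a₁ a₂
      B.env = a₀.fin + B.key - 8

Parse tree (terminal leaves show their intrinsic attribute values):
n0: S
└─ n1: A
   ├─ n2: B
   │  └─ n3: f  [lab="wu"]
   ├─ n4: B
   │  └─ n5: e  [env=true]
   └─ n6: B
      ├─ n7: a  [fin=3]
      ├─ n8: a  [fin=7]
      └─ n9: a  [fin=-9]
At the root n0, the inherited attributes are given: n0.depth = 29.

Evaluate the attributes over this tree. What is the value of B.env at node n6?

1. n0.depth = 29  [given at root]
2. n1.off = 0  [S.depth * -2 + 58]
3. n1.key = false  [S.depth > 29]
4. n1.acc = false  [S.depth > 29]
5. n2.val = 29  [29]
6. n2.key = 15  [A.off + 15]
7. n3.lab = "wu"  [terminal]
8. n2.env = 15  [len(f.lab) + 13]
9. n4.val = 22  [B₀.env + 7]
10. n4.key = -7  [B₀.env + A.off - 22]
11. n5.env = true  [terminal]
12. n4.env = -7  [-7]
13. n6.val = -7  [B₁.env]
14. n6.key = 4  [B₀.env - 11]
15. n7.fin = 3  [terminal]
16. n8.fin = 7  [terminal]
17. n9.fin = -9  [terminal]
18. n6.env = -1  [a₀.fin + B.key - 8]
19. n1.ok = -9  [A.off * -1 - 9]
20. n0.hot = false  [A.ok == S.depth]

-1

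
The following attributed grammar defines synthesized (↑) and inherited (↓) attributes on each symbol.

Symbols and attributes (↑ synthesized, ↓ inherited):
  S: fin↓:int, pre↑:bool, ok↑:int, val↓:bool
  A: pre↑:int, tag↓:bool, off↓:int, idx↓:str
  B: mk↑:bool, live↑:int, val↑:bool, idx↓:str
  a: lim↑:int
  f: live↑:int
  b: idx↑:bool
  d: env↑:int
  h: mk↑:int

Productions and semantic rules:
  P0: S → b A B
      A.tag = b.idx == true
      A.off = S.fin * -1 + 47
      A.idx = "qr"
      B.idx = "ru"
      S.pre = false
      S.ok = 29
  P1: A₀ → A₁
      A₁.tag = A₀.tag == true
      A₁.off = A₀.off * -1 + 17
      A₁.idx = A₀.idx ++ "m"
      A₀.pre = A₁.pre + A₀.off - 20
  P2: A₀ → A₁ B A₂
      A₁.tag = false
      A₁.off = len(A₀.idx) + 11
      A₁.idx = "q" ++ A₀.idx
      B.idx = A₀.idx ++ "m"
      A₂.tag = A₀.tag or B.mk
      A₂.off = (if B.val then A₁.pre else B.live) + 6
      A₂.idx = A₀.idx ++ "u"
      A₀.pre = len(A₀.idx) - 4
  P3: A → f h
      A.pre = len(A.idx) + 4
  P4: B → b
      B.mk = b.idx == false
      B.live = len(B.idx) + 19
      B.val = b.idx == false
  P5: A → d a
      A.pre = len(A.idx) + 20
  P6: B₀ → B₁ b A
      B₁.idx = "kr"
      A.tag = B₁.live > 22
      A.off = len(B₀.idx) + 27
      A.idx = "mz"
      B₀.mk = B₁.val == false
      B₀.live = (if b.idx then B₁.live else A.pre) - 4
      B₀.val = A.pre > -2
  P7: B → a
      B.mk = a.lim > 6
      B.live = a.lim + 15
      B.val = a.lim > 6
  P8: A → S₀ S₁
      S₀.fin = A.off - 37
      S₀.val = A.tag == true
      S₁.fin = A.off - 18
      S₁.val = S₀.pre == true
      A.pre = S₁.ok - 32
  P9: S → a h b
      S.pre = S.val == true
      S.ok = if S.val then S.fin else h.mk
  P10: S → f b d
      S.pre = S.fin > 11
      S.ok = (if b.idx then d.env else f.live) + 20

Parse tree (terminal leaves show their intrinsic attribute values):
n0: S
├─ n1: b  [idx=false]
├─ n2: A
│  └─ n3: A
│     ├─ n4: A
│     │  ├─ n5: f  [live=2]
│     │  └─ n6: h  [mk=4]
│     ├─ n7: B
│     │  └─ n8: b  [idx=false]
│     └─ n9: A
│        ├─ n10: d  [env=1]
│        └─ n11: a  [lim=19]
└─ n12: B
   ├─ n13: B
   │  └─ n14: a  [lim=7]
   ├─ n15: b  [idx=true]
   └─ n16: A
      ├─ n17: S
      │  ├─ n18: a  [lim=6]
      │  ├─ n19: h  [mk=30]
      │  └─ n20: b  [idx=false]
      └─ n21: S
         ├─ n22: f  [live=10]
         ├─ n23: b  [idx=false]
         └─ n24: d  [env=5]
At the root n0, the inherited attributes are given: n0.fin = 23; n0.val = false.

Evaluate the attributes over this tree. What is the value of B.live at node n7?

1. n0.fin = 23  [given at root]
2. n0.val = false  [given at root]
3. n1.idx = false  [terminal]
4. n2.tag = false  [b.idx == true]
5. n2.off = 24  [S.fin * -1 + 47]
6. n2.idx = "qr"  ["qr"]
7. n3.tag = false  [A₀.tag == true]
8. n3.off = -7  [A₀.off * -1 + 17]
9. n3.idx = "qrm"  [A₀.idx ++ "m"]
10. n4.tag = false  [false]
11. n4.off = 14  [len(A₀.idx) + 11]
12. n4.idx = "qqrm"  ["q" ++ A₀.idx]
13. n5.live = 2  [terminal]
14. n6.mk = 4  [terminal]
15. n4.pre = 8  [len(A.idx) + 4]
16. n7.idx = "qrmm"  [A₀.idx ++ "m"]
17. n8.idx = false  [terminal]
18. n7.mk = true  [b.idx == false]
19. n7.live = 23  [len(B.idx) + 19]
20. n7.val = true  [b.idx == false]
21. n9.tag = true  [A₀.tag or B.mk]
22. n9.off = 14  [(if B.val then A₁.pre else B.live) + 6]
23. n9.idx = "qrmu"  [A₀.idx ++ "u"]
24. n10.env = 1  [terminal]
25. n11.lim = 19  [terminal]
26. n9.pre = 24  [len(A.idx) + 20]
27. n3.pre = -1  [len(A₀.idx) - 4]
28. n2.pre = 3  [A₁.pre + A₀.off - 20]
29. n12.idx = "ru"  ["ru"]
30. n13.idx = "kr"  ["kr"]
31. n14.lim = 7  [terminal]
32. n13.mk = true  [a.lim > 6]
33. n13.live = 22  [a.lim + 15]
34. n13.val = true  [a.lim > 6]
35. n15.idx = true  [terminal]
36. n16.tag = false  [B₁.live > 22]
37. n16.off = 29  [len(B₀.idx) + 27]
38. n16.idx = "mz"  ["mz"]
39. n17.fin = -8  [A.off - 37]
40. n17.val = false  [A.tag == true]
41. n18.lim = 6  [terminal]
42. n19.mk = 30  [terminal]
43. n20.idx = false  [terminal]
44. n17.pre = false  [S.val == true]
45. n17.ok = 30  [if S.val then S.fin else h.mk]
46. n21.fin = 11  [A.off - 18]
47. n21.val = false  [S₀.pre == true]
48. n22.live = 10  [terminal]
49. n23.idx = false  [terminal]
50. n24.env = 5  [terminal]
51. n21.pre = false  [S.fin > 11]
52. n21.ok = 30  [(if b.idx then d.env else f.live) + 20]
53. n16.pre = -2  [S₁.ok - 32]
54. n12.mk = false  [B₁.val == false]
55. n12.live = 18  [(if b.idx then B₁.live else A.pre) - 4]
56. n12.val = false  [A.pre > -2]
57. n0.pre = false  [false]
58. n0.ok = 29  [29]

23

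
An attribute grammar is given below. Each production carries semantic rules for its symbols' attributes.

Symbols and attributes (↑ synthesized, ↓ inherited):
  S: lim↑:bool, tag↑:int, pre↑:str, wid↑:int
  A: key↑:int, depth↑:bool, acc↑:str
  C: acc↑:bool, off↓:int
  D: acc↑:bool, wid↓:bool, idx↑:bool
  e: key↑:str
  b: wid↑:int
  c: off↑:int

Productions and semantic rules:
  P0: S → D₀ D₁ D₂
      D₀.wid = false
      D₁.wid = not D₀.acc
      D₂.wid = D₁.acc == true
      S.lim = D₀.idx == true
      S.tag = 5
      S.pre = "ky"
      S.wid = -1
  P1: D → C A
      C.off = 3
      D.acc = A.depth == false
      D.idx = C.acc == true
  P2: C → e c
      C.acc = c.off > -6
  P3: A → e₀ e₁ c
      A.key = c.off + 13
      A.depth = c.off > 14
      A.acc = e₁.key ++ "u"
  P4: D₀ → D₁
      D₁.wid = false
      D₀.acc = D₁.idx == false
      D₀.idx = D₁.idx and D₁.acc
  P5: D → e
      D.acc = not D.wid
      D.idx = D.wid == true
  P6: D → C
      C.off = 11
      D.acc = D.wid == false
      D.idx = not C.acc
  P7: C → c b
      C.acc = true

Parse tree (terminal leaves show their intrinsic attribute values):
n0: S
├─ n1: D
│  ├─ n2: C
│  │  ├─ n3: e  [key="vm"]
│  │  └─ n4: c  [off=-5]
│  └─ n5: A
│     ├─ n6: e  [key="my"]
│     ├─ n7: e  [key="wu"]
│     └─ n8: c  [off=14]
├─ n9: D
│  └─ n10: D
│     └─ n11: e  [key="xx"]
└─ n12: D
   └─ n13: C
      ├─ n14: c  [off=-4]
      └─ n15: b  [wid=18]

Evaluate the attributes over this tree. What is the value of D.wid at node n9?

false

1. n1.wid = false  [false]
2. n2.off = 3  [3]
3. n3.key = "vm"  [terminal]
4. n4.off = -5  [terminal]
5. n2.acc = true  [c.off > -6]
6. n6.key = "my"  [terminal]
7. n7.key = "wu"  [terminal]
8. n8.off = 14  [terminal]
9. n5.key = 27  [c.off + 13]
10. n5.depth = false  [c.off > 14]
11. n5.acc = "wuu"  [e₁.key ++ "u"]
12. n1.acc = true  [A.depth == false]
13. n1.idx = true  [C.acc == true]
14. n9.wid = false  [not D₀.acc]
15. n10.wid = false  [false]
16. n11.key = "xx"  [terminal]
17. n10.acc = true  [not D.wid]
18. n10.idx = false  [D.wid == true]
19. n9.acc = true  [D₁.idx == false]
20. n9.idx = false  [D₁.idx and D₁.acc]
21. n12.wid = true  [D₁.acc == true]
22. n13.off = 11  [11]
23. n14.off = -4  [terminal]
24. n15.wid = 18  [terminal]
25. n13.acc = true  [true]
26. n12.acc = false  [D.wid == false]
27. n12.idx = false  [not C.acc]
28. n0.lim = true  [D₀.idx == true]
29. n0.tag = 5  [5]
30. n0.pre = "ky"  ["ky"]
31. n0.wid = -1  [-1]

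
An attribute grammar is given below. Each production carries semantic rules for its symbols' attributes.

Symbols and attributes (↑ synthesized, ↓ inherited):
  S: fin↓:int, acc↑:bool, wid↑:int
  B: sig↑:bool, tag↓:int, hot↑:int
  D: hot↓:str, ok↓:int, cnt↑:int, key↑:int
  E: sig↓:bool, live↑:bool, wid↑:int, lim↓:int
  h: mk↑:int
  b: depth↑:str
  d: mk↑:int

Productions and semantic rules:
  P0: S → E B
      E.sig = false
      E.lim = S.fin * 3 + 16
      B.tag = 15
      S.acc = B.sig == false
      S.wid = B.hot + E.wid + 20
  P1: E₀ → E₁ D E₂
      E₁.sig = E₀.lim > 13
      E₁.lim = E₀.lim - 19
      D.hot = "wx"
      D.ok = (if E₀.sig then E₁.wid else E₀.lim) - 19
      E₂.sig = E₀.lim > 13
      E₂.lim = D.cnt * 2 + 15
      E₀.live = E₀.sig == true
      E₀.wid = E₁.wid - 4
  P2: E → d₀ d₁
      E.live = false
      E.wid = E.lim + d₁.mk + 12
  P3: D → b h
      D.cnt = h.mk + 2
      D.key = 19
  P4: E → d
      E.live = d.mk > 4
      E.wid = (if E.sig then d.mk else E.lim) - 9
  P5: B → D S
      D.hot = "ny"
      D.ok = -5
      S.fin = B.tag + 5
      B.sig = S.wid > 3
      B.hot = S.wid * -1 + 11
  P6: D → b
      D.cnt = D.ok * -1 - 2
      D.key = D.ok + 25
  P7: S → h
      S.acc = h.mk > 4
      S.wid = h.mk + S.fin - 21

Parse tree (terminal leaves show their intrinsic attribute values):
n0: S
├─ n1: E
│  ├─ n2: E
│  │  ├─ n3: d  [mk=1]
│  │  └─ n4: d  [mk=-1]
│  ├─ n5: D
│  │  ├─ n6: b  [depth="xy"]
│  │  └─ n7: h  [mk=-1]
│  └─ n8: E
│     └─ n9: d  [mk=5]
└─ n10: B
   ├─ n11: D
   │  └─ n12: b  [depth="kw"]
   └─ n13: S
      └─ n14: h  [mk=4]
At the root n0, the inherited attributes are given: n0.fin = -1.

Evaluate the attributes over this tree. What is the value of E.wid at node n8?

1. n0.fin = -1  [given at root]
2. n1.sig = false  [false]
3. n1.lim = 13  [S.fin * 3 + 16]
4. n2.sig = false  [E₀.lim > 13]
5. n2.lim = -6  [E₀.lim - 19]
6. n3.mk = 1  [terminal]
7. n4.mk = -1  [terminal]
8. n2.live = false  [false]
9. n2.wid = 5  [E.lim + d₁.mk + 12]
10. n5.hot = "wx"  ["wx"]
11. n5.ok = -6  [(if E₀.sig then E₁.wid else E₀.lim) - 19]
12. n6.depth = "xy"  [terminal]
13. n7.mk = -1  [terminal]
14. n5.cnt = 1  [h.mk + 2]
15. n5.key = 19  [19]
16. n8.sig = false  [E₀.lim > 13]
17. n8.lim = 17  [D.cnt * 2 + 15]
18. n9.mk = 5  [terminal]
19. n8.live = true  [d.mk > 4]
20. n8.wid = 8  [(if E.sig then d.mk else E.lim) - 9]
21. n1.live = false  [E₀.sig == true]
22. n1.wid = 1  [E₁.wid - 4]
23. n10.tag = 15  [15]
24. n11.hot = "ny"  ["ny"]
25. n11.ok = -5  [-5]
26. n12.depth = "kw"  [terminal]
27. n11.cnt = 3  [D.ok * -1 - 2]
28. n11.key = 20  [D.ok + 25]
29. n13.fin = 20  [B.tag + 5]
30. n14.mk = 4  [terminal]
31. n13.acc = false  [h.mk > 4]
32. n13.wid = 3  [h.mk + S.fin - 21]
33. n10.sig = false  [S.wid > 3]
34. n10.hot = 8  [S.wid * -1 + 11]
35. n0.acc = true  [B.sig == false]
36. n0.wid = 29  [B.hot + E.wid + 20]

8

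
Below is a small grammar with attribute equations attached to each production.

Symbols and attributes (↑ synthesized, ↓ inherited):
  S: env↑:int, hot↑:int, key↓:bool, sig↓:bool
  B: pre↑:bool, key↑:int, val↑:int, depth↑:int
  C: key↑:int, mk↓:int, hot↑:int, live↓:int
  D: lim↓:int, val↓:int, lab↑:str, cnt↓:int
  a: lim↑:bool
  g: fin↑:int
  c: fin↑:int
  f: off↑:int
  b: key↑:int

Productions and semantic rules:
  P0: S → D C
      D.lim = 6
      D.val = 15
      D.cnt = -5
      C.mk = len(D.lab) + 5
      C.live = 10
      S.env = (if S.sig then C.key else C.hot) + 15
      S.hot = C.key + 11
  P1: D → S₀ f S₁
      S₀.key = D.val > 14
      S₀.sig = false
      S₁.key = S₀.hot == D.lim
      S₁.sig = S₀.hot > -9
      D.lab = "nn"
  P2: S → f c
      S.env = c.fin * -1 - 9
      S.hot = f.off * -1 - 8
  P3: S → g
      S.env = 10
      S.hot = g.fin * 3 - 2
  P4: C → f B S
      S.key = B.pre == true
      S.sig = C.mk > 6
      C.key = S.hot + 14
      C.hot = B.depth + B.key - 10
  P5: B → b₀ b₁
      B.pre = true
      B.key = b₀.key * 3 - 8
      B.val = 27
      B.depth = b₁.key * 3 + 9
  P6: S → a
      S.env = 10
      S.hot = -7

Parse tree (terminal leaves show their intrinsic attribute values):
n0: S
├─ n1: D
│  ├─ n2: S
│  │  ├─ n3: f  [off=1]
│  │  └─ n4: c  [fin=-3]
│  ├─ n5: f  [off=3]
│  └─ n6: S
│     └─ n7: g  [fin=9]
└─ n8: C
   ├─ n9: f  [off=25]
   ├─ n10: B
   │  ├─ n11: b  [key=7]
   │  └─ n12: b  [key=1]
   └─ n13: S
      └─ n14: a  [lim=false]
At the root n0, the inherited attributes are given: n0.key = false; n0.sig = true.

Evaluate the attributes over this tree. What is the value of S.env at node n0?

22

1. n0.key = false  [given at root]
2. n0.sig = true  [given at root]
3. n1.lim = 6  [6]
4. n1.val = 15  [15]
5. n1.cnt = -5  [-5]
6. n2.key = true  [D.val > 14]
7. n2.sig = false  [false]
8. n3.off = 1  [terminal]
9. n4.fin = -3  [terminal]
10. n2.env = -6  [c.fin * -1 - 9]
11. n2.hot = -9  [f.off * -1 - 8]
12. n5.off = 3  [terminal]
13. n6.key = false  [S₀.hot == D.lim]
14. n6.sig = false  [S₀.hot > -9]
15. n7.fin = 9  [terminal]
16. n6.env = 10  [10]
17. n6.hot = 25  [g.fin * 3 - 2]
18. n1.lab = "nn"  ["nn"]
19. n8.mk = 7  [len(D.lab) + 5]
20. n8.live = 10  [10]
21. n9.off = 25  [terminal]
22. n11.key = 7  [terminal]
23. n12.key = 1  [terminal]
24. n10.pre = true  [true]
25. n10.key = 13  [b₀.key * 3 - 8]
26. n10.val = 27  [27]
27. n10.depth = 12  [b₁.key * 3 + 9]
28. n13.key = true  [B.pre == true]
29. n13.sig = true  [C.mk > 6]
30. n14.lim = false  [terminal]
31. n13.env = 10  [10]
32. n13.hot = -7  [-7]
33. n8.key = 7  [S.hot + 14]
34. n8.hot = 15  [B.depth + B.key - 10]
35. n0.env = 22  [(if S.sig then C.key else C.hot) + 15]
36. n0.hot = 18  [C.key + 11]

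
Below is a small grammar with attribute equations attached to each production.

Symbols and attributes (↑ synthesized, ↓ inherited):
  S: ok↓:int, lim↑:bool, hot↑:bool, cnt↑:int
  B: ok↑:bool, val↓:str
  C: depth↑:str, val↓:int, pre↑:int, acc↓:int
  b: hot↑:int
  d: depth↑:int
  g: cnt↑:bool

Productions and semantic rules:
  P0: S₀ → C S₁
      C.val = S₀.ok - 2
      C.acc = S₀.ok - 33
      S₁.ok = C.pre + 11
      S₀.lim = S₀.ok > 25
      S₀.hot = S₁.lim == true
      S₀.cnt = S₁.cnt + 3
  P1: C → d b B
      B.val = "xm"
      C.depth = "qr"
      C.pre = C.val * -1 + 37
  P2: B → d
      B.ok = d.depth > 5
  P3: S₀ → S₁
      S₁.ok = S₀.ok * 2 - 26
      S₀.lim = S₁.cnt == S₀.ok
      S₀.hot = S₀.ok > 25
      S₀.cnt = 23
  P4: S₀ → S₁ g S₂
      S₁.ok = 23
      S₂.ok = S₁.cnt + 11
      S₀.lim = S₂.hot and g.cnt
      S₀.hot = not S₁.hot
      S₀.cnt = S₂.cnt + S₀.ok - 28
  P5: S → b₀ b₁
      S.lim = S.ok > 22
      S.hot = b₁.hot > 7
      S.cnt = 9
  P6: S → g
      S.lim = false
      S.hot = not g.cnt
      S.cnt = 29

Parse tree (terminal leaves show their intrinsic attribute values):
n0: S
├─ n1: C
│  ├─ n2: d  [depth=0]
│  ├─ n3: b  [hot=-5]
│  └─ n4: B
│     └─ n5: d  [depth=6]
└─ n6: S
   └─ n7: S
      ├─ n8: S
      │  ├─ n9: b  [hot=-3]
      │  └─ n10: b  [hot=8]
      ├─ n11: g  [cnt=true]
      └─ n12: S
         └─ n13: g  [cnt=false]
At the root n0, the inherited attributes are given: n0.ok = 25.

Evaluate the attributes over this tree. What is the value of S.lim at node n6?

1. n0.ok = 25  [given at root]
2. n1.val = 23  [S₀.ok - 2]
3. n1.acc = -8  [S₀.ok - 33]
4. n2.depth = 0  [terminal]
5. n3.hot = -5  [terminal]
6. n4.val = "xm"  ["xm"]
7. n5.depth = 6  [terminal]
8. n4.ok = true  [d.depth > 5]
9. n1.depth = "qr"  ["qr"]
10. n1.pre = 14  [C.val * -1 + 37]
11. n6.ok = 25  [C.pre + 11]
12. n7.ok = 24  [S₀.ok * 2 - 26]
13. n8.ok = 23  [23]
14. n9.hot = -3  [terminal]
15. n10.hot = 8  [terminal]
16. n8.lim = true  [S.ok > 22]
17. n8.hot = true  [b₁.hot > 7]
18. n8.cnt = 9  [9]
19. n11.cnt = true  [terminal]
20. n12.ok = 20  [S₁.cnt + 11]
21. n13.cnt = false  [terminal]
22. n12.lim = false  [false]
23. n12.hot = true  [not g.cnt]
24. n12.cnt = 29  [29]
25. n7.lim = true  [S₂.hot and g.cnt]
26. n7.hot = false  [not S₁.hot]
27. n7.cnt = 25  [S₂.cnt + S₀.ok - 28]
28. n6.lim = true  [S₁.cnt == S₀.ok]
29. n6.hot = false  [S₀.ok > 25]
30. n6.cnt = 23  [23]
31. n0.lim = false  [S₀.ok > 25]
32. n0.hot = true  [S₁.lim == true]
33. n0.cnt = 26  [S₁.cnt + 3]

true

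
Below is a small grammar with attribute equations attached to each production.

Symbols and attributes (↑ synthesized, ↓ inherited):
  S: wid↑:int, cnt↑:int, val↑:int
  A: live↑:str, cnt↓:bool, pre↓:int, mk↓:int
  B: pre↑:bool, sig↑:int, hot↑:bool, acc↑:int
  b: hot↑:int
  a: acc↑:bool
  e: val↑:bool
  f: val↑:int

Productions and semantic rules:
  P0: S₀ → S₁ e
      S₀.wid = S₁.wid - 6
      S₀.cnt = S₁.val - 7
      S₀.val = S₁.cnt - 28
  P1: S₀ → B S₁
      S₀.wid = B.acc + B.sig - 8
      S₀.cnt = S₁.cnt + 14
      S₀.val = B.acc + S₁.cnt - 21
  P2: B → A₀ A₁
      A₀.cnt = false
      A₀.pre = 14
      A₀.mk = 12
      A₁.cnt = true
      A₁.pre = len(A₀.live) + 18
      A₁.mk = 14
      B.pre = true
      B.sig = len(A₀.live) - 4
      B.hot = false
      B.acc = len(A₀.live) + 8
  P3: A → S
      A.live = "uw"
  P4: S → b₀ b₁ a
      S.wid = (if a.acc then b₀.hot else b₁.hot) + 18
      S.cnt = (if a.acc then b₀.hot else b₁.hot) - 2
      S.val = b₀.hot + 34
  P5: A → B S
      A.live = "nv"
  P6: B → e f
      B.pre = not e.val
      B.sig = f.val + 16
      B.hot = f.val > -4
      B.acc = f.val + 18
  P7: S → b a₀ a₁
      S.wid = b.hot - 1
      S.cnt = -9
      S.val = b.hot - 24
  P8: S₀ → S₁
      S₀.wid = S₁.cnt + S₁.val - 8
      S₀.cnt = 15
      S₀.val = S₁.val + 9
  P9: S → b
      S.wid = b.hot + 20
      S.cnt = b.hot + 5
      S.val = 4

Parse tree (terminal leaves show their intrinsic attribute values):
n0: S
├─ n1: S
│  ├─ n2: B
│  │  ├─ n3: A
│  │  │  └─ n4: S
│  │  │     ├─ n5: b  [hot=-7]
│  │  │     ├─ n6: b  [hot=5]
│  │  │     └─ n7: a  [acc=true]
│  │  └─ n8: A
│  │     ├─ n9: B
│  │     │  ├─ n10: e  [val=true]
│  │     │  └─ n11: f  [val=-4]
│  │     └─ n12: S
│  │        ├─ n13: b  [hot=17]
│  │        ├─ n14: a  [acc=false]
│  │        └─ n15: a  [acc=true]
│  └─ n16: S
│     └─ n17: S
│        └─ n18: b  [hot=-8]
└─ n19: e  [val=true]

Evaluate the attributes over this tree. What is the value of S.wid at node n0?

1. n3.cnt = false  [false]
2. n3.pre = 14  [14]
3. n3.mk = 12  [12]
4. n5.hot = -7  [terminal]
5. n6.hot = 5  [terminal]
6. n7.acc = true  [terminal]
7. n4.wid = 11  [(if a.acc then b₀.hot else b₁.hot) + 18]
8. n4.cnt = -9  [(if a.acc then b₀.hot else b₁.hot) - 2]
9. n4.val = 27  [b₀.hot + 34]
10. n3.live = "uw"  ["uw"]
11. n8.cnt = true  [true]
12. n8.pre = 20  [len(A₀.live) + 18]
13. n8.mk = 14  [14]
14. n10.val = true  [terminal]
15. n11.val = -4  [terminal]
16. n9.pre = false  [not e.val]
17. n9.sig = 12  [f.val + 16]
18. n9.hot = false  [f.val > -4]
19. n9.acc = 14  [f.val + 18]
20. n13.hot = 17  [terminal]
21. n14.acc = false  [terminal]
22. n15.acc = true  [terminal]
23. n12.wid = 16  [b.hot - 1]
24. n12.cnt = -9  [-9]
25. n12.val = -7  [b.hot - 24]
26. n8.live = "nv"  ["nv"]
27. n2.pre = true  [true]
28. n2.sig = -2  [len(A₀.live) - 4]
29. n2.hot = false  [false]
30. n2.acc = 10  [len(A₀.live) + 8]
31. n18.hot = -8  [terminal]
32. n17.wid = 12  [b.hot + 20]
33. n17.cnt = -3  [b.hot + 5]
34. n17.val = 4  [4]
35. n16.wid = -7  [S₁.cnt + S₁.val - 8]
36. n16.cnt = 15  [15]
37. n16.val = 13  [S₁.val + 9]
38. n1.wid = 0  [B.acc + B.sig - 8]
39. n1.cnt = 29  [S₁.cnt + 14]
40. n1.val = 4  [B.acc + S₁.cnt - 21]
41. n19.val = true  [terminal]
42. n0.wid = -6  [S₁.wid - 6]
43. n0.cnt = -3  [S₁.val - 7]
44. n0.val = 1  [S₁.cnt - 28]

-6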